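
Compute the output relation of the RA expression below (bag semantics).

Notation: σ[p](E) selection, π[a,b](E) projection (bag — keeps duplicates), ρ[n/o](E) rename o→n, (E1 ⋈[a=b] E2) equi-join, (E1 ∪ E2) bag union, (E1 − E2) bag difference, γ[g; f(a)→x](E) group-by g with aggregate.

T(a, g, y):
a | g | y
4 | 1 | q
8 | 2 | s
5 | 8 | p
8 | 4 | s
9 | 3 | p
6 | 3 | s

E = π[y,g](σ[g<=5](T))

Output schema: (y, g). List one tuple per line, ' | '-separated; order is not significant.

Stepwise |·|:
  T → 6
  σ[g<=5](T) → 5
  π[y,g](σ[g<=5](T)) → 5

== RESULT ==
y | g
p | 3
q | 1
s | 2
s | 3
s | 4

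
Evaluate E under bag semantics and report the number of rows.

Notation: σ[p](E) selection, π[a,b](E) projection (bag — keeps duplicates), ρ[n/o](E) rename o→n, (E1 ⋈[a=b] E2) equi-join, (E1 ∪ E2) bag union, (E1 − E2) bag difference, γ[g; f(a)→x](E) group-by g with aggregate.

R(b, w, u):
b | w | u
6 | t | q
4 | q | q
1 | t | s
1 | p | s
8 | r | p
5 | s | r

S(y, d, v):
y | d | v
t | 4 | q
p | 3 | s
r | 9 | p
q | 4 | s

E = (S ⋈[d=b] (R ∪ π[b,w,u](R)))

Subexpression sizes:
  S → 4
  R → 6
  R → 6
  π[b,w,u](R) → 6
  (R ∪ π[b,w,u](R)) → 12
  (S ⋈[d=b] (R ∪ π[b,w,u](R))) → 4

|E| = 4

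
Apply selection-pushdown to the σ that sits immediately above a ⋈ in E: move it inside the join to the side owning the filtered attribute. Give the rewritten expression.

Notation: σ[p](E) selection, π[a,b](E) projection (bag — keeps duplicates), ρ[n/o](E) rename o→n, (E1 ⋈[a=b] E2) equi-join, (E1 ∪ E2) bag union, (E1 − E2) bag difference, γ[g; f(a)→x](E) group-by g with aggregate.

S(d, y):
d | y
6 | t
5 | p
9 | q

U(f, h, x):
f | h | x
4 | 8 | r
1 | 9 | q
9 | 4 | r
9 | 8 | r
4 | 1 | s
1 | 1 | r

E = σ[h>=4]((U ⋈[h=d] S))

σ filters on h, owned by the left side.
E' = (σ[h>=4](U) ⋈[h=d] S)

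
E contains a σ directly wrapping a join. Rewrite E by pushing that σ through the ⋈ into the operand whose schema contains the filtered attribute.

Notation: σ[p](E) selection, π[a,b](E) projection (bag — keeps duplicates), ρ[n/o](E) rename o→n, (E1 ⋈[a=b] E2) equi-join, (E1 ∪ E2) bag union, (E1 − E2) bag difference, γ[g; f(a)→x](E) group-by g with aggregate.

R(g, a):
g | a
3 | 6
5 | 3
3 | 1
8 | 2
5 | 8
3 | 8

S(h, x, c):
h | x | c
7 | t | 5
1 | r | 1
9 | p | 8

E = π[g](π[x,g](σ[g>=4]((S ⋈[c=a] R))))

σ filters on g, owned by the right side.
E' = π[g](π[x,g]((S ⋈[c=a] σ[g>=4](R))))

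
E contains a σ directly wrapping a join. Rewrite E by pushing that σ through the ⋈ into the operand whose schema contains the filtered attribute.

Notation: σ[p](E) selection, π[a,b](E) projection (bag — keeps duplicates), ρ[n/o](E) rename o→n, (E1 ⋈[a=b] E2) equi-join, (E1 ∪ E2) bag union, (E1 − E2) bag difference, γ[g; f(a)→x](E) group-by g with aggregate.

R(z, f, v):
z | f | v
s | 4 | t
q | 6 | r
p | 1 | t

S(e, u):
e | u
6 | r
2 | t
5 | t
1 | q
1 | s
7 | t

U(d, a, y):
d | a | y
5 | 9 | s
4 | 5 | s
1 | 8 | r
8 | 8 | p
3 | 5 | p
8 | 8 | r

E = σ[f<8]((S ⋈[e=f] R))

σ filters on f, owned by the right side.
E' = (S ⋈[e=f] σ[f<8](R))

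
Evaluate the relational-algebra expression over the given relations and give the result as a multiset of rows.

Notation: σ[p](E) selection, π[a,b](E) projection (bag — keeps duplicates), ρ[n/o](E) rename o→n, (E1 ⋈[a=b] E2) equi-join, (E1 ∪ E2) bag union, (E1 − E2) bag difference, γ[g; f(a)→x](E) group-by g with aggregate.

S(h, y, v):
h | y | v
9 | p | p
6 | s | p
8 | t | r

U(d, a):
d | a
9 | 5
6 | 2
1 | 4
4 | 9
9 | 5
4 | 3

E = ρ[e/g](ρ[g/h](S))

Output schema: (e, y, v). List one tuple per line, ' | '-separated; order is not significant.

Row counts bottom-up:
  S → 3
  ρ[g/h](S) → 3
  ρ[e/g](ρ[g/h](S)) → 3

== RESULT ==
e | y | v
6 | s | p
8 | t | r
9 | p | p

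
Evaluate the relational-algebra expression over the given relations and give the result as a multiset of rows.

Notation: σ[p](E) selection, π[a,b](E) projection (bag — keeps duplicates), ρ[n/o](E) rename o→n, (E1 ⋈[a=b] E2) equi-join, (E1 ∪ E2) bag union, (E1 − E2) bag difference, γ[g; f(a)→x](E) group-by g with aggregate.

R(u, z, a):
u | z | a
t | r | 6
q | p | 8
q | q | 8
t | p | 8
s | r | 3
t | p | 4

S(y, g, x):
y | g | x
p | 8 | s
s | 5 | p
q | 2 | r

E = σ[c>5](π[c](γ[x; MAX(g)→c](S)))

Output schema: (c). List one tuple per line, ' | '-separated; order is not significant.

Subexpression sizes:
  S → 3
  γ[x; MAX(g)→c](S) → 3
  π[c](γ[x; MAX(g)→c](S)) → 3
  σ[c>5](π[c](γ[x; MAX(g)→c](S))) → 1

== RESULT ==
c
8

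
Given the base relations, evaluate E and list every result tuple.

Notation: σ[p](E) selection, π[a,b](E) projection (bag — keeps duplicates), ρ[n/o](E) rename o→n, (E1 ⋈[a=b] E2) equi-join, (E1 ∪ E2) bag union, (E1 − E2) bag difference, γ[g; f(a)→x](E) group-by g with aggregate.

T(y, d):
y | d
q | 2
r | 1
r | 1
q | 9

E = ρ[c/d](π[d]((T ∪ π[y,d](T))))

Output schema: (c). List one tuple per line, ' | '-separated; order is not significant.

Row counts bottom-up:
  T → 4
  T → 4
  π[y,d](T) → 4
  (T ∪ π[y,d](T)) → 8
  π[d]((T ∪ π[y,d](T))) → 8
  ρ[c/d](π[d]((T ∪ π[y,d](T)))) → 8

== RESULT ==
c
1
1
1
1
2
2
9
9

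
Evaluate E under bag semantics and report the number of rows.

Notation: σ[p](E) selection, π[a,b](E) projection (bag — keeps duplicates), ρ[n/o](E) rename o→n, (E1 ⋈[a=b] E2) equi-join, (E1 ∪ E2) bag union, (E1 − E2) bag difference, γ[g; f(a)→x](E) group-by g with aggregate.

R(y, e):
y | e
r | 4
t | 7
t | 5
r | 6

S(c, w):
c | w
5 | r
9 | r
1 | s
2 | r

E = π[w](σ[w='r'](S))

Row counts bottom-up:
  S → 4
  σ[w='r'](S) → 3
  π[w](σ[w='r'](S)) → 3

|E| = 3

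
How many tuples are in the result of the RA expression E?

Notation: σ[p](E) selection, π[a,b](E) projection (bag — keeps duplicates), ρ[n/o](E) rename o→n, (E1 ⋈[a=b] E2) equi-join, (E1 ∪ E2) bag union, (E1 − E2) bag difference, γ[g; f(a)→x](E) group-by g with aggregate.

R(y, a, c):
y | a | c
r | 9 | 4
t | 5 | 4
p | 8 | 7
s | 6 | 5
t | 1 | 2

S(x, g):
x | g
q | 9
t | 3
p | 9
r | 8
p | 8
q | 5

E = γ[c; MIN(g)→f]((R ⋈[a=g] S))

Subexpression sizes:
  R → 5
  S → 6
  (R ⋈[a=g] S) → 5
  γ[c; MIN(g)→f]((R ⋈[a=g] S)) → 2

|E| = 2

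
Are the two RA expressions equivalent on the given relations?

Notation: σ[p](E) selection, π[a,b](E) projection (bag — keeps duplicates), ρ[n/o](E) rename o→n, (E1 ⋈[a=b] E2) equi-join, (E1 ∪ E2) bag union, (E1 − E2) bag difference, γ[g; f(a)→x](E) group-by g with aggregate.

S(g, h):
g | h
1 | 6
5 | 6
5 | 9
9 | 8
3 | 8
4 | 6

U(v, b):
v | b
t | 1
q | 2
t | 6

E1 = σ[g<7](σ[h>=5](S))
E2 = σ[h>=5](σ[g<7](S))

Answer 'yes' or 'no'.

E1 stepwise |·|:
  S → 6
  σ[h>=5](S) → 6
  σ[g<7](σ[h>=5](S)) → 5
E2 stepwise |·|:
  S → 6
  σ[g<7](S) → 5
  σ[h>=5](σ[g<7](S)) → 5

E1 and E2 produce the same multiset:
g | h
1 | 6
3 | 8
4 | 6
5 | 6
5 | 9

yes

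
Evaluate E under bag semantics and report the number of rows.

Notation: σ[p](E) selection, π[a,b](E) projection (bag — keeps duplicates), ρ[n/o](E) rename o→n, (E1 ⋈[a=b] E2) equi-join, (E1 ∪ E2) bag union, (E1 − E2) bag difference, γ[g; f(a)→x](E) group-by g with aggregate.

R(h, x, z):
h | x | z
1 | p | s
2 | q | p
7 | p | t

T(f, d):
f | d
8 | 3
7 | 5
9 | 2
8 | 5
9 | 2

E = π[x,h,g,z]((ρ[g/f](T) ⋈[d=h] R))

Row counts bottom-up:
  T → 5
  ρ[g/f](T) → 5
  R → 3
  (ρ[g/f](T) ⋈[d=h] R) → 2
  π[x,h,g,z]((ρ[g/f](T) ⋈[d=h] R)) → 2

|E| = 2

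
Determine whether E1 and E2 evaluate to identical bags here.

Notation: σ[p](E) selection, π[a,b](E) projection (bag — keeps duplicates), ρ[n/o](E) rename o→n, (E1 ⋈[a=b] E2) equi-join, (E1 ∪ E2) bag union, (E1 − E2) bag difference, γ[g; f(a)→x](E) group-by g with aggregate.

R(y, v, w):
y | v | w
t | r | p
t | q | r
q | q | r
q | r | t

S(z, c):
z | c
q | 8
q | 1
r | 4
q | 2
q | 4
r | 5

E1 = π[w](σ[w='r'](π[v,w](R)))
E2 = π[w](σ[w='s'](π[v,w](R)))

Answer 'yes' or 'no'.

E1 row counts bottom-up:
  R → 4
  π[v,w](R) → 4
  σ[w='r'](π[v,w](R)) → 2
  π[w](σ[w='r'](π[v,w](R))) → 2
E2 row counts bottom-up:
  R → 4
  π[v,w](R) → 4
  σ[w='s'](π[v,w](R)) → 0
  π[w](σ[w='s'](π[v,w](R))) → 0

E1 result:
w
r
r
E2 result:
w
(0 rows)
Witness: ('r',) appears 2× in E1 but 0× in E2.

no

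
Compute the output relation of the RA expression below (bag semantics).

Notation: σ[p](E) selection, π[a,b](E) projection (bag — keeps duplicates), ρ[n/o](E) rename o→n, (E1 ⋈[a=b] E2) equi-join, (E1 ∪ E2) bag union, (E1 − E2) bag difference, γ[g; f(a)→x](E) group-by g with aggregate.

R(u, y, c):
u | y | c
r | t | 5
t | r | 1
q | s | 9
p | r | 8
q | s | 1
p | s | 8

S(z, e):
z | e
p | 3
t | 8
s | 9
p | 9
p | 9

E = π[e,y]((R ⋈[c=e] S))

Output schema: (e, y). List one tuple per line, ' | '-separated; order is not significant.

Row counts bottom-up:
  R → 6
  S → 5
  (R ⋈[c=e] S) → 5
  π[e,y]((R ⋈[c=e] S)) → 5

== RESULT ==
e | y
8 | r
8 | s
9 | s
9 | s
9 | s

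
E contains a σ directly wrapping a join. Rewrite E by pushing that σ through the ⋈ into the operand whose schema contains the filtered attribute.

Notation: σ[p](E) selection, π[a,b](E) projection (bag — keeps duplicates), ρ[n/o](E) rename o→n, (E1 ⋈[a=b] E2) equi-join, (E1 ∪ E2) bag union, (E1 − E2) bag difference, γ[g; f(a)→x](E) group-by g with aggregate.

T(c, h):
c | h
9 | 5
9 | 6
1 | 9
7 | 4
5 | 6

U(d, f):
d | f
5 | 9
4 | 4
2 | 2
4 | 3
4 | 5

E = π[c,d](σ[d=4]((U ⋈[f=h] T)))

σ filters on d, owned by the left side.
E' = π[c,d]((σ[d=4](U) ⋈[f=h] T))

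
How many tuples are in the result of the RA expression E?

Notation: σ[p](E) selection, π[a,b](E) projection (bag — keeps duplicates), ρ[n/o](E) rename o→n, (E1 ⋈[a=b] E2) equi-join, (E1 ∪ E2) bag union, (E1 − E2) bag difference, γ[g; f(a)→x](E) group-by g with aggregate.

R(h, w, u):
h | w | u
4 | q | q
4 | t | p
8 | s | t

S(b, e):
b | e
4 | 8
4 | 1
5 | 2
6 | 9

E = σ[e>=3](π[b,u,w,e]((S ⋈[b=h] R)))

Stepwise |·|:
  S → 4
  R → 3
  (S ⋈[b=h] R) → 4
  π[b,u,w,e]((S ⋈[b=h] R)) → 4
  σ[e>=3](π[b,u,w,e]((S ⋈[b=h] R))) → 2

|E| = 2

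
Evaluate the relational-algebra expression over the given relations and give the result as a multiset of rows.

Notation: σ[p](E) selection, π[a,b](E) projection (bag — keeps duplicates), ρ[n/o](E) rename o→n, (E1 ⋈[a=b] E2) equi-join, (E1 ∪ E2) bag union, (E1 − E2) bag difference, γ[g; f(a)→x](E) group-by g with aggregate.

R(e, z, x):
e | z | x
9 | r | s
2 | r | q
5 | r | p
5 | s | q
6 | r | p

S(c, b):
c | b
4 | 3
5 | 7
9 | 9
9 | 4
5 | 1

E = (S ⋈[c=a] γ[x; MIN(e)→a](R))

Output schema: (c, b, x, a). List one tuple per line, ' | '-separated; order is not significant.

Row counts bottom-up:
  S → 5
  R → 5
  γ[x; MIN(e)→a](R) → 3
  (S ⋈[c=a] γ[x; MIN(e)→a](R)) → 4

== RESULT ==
c | b | x | a
5 | 1 | p | 5
5 | 7 | p | 5
9 | 4 | s | 9
9 | 9 | s | 9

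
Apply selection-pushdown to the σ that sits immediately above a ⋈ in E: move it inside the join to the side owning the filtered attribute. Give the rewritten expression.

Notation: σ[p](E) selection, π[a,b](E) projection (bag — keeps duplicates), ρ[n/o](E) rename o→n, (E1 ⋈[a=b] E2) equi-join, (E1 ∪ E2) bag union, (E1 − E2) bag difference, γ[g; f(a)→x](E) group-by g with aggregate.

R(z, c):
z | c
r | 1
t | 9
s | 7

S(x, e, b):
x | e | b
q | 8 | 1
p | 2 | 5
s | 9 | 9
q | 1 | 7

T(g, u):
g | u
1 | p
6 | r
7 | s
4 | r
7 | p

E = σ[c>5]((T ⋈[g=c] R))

σ filters on c, owned by the right side.
E' = (T ⋈[g=c] σ[c>5](R))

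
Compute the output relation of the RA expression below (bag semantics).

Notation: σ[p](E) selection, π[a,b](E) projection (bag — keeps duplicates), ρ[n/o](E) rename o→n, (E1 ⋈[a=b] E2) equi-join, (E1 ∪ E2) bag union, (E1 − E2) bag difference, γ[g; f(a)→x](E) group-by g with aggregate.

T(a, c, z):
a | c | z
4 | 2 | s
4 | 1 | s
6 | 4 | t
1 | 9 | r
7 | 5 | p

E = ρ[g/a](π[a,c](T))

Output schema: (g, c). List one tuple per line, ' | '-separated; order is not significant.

Row counts bottom-up:
  T → 5
  π[a,c](T) → 5
  ρ[g/a](π[a,c](T)) → 5

== RESULT ==
g | c
1 | 9
4 | 1
4 | 2
6 | 4
7 | 5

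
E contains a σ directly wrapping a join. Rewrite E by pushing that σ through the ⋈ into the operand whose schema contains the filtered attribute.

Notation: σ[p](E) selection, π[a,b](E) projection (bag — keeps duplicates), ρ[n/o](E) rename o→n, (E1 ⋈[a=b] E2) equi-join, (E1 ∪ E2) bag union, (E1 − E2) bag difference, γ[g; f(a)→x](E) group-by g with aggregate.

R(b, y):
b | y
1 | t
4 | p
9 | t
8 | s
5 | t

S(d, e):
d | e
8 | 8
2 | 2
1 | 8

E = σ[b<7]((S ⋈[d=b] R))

σ filters on b, owned by the right side.
E' = (S ⋈[d=b] σ[b<7](R))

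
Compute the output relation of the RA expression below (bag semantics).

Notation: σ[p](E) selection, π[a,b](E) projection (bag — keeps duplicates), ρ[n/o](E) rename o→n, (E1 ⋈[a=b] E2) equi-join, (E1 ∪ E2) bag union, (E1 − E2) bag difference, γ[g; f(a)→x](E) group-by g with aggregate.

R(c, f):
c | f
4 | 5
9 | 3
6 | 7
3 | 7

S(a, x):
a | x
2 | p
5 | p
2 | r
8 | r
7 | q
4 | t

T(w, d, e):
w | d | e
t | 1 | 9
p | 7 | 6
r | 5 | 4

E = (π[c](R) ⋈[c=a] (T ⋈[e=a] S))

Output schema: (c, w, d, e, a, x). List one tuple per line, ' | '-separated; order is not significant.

Subexpression sizes:
  R → 4
  π[c](R) → 4
  T → 3
  S → 6
  (T ⋈[e=a] S) → 1
  (π[c](R) ⋈[c=a] (T ⋈[e=a] S)) → 1

== RESULT ==
c | w | d | e | a | x
4 | r | 5 | 4 | 4 | t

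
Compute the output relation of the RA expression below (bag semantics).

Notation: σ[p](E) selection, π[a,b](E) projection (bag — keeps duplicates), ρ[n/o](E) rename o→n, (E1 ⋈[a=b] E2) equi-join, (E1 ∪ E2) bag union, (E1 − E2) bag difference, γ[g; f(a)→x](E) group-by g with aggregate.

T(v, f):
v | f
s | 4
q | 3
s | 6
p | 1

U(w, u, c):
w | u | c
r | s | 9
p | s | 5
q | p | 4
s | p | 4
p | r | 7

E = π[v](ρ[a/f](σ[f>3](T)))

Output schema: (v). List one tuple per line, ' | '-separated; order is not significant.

Per-node cardinality:
  T → 4
  σ[f>3](T) → 2
  ρ[a/f](σ[f>3](T)) → 2
  π[v](ρ[a/f](σ[f>3](T))) → 2

== RESULT ==
v
s
s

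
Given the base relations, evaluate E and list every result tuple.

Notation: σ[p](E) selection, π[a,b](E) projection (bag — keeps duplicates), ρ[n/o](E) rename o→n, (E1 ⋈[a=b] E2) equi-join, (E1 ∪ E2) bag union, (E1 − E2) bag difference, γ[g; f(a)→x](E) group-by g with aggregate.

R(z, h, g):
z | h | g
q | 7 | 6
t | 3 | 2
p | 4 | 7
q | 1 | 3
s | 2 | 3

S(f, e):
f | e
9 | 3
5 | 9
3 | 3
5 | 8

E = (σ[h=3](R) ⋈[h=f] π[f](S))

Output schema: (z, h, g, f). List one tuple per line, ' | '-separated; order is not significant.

Stepwise |·|:
  R → 5
  σ[h=3](R) → 1
  S → 4
  π[f](S) → 4
  (σ[h=3](R) ⋈[h=f] π[f](S)) → 1

== RESULT ==
z | h | g | f
t | 3 | 2 | 3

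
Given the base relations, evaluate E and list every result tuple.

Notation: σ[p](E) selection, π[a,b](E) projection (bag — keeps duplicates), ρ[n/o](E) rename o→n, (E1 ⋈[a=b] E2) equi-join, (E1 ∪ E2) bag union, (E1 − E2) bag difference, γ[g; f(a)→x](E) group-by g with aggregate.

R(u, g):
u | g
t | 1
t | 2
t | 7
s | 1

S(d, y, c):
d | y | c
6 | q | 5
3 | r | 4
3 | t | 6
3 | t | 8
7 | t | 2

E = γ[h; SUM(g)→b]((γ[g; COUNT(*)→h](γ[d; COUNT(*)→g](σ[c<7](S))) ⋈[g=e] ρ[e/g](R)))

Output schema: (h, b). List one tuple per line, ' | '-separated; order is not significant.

Row counts bottom-up:
  S → 5
  σ[c<7](S) → 4
  γ[d; COUNT(*)→g](σ[c<7](S)) → 3
  γ[g; COUNT(*)→h](γ[d; COUNT(*)→g](σ[c<7](S))) → 2
  R → 4
  ρ[e/g](R) → 4
  (γ[g; COUNT(*)→h](γ[d; COUNT(*)→g](σ[c<7](S))) ⋈[g=e] ρ[e/g](R)) → 3
  γ[h; SUM(g)→b]((γ[g; COUNT(*)→h](γ[d; COUNT(*)→g](σ[c<7](S))) ⋈[g=e] ρ[e/g](R))) → 2

== RESULT ==
h | b
1 | 2
2 | 2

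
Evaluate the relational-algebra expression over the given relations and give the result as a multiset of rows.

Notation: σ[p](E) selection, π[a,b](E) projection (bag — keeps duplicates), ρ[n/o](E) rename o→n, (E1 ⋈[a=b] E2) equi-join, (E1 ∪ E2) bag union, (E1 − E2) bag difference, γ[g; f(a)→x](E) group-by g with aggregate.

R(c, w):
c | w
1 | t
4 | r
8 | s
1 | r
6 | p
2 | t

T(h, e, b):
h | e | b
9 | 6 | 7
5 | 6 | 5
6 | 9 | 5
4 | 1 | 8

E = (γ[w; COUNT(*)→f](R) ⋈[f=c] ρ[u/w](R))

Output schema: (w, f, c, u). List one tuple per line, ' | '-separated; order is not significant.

Row counts bottom-up:
  R → 6
  γ[w; COUNT(*)→f](R) → 4
  R → 6
  ρ[u/w](R) → 6
  (γ[w; COUNT(*)→f](R) ⋈[f=c] ρ[u/w](R)) → 6

== RESULT ==
w | f | c | u
p | 1 | 1 | r
p | 1 | 1 | t
r | 2 | 2 | t
s | 1 | 1 | r
s | 1 | 1 | t
t | 2 | 2 | t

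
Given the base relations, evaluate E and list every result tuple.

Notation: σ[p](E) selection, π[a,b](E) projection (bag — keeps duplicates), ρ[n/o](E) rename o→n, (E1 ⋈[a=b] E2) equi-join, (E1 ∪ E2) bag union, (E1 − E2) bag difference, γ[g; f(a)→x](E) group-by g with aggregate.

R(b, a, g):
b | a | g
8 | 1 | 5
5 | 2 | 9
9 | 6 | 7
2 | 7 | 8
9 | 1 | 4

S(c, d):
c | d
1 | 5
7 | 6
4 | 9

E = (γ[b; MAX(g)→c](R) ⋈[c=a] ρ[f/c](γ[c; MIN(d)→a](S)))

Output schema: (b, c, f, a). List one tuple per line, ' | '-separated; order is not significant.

Per-node cardinality:
  R → 5
  γ[b; MAX(g)→c](R) → 4
  S → 3
  γ[c; MIN(d)→a](S) → 3
  ρ[f/c](γ[c; MIN(d)→a](S)) → 3
  (γ[b; MAX(g)→c](R) ⋈[c=a] ρ[f/c](γ[c; MIN(d)→a](S))) → 2

== RESULT ==
b | c | f | a
5 | 9 | 4 | 9
8 | 5 | 1 | 5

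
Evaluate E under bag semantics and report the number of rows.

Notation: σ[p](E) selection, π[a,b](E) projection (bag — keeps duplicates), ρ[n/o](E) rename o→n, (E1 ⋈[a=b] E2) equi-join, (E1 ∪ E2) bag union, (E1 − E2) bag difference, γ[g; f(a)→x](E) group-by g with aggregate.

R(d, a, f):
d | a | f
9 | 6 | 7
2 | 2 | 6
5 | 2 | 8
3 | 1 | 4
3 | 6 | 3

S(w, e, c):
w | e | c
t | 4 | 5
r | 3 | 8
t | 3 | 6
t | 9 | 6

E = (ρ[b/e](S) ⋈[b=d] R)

Row counts bottom-up:
  S → 4
  ρ[b/e](S) → 4
  R → 5
  (ρ[b/e](S) ⋈[b=d] R) → 5

|E| = 5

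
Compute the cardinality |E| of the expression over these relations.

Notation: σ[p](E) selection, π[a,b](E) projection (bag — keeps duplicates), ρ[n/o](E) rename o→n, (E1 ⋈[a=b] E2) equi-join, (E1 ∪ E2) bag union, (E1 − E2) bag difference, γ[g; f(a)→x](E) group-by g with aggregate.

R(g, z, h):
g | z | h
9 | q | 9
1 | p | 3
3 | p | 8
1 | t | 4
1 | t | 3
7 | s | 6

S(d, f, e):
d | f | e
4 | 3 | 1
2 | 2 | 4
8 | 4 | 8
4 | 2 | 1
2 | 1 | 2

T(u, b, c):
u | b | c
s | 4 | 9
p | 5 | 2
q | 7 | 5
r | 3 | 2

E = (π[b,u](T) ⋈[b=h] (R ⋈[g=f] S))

Stepwise |·|:
  T → 4
  π[b,u](T) → 4
  R → 6
  S → 5
  (R ⋈[g=f] S) → 4
  (π[b,u](T) ⋈[b=h] (R ⋈[g=f] S)) → 3

|E| = 3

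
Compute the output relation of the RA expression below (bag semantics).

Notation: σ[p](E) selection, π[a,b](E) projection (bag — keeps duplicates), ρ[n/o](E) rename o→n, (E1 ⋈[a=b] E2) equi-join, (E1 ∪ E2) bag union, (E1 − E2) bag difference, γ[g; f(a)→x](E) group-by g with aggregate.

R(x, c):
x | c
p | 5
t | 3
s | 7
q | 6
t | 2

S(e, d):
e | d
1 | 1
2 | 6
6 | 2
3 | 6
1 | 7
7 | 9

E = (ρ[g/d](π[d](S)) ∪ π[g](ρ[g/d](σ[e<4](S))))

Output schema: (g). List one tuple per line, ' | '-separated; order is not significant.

Stepwise |·|:
  S → 6
  π[d](S) → 6
  ρ[g/d](π[d](S)) → 6
  S → 6
  σ[e<4](S) → 4
  ρ[g/d](σ[e<4](S)) → 4
  π[g](ρ[g/d](σ[e<4](S))) → 4
  (ρ[g/d](π[d](S)) ∪ π[g](ρ[g/d](σ[e<4](S)))) → 10

== RESULT ==
g
1
1
2
6
6
6
6
7
7
9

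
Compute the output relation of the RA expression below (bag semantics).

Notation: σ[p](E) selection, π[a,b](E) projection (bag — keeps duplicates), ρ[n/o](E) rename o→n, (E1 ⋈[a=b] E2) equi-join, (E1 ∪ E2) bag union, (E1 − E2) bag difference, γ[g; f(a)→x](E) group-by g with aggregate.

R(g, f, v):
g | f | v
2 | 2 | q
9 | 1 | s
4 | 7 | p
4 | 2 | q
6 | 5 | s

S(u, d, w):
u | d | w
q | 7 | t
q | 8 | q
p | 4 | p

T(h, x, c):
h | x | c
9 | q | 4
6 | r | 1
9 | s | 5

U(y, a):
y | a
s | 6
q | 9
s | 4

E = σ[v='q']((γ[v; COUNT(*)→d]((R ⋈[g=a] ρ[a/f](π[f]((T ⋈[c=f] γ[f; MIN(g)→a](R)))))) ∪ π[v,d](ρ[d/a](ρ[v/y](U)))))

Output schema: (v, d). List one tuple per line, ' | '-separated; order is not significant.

Subexpression sizes:
  R → 5
  T → 3
  R → 5
  γ[f; MIN(g)→a](R) → 4
  (T ⋈[c=f] γ[f; MIN(g)→a](R)) → 2
  π[f]((T ⋈[c=f] γ[f; MIN(g)→a](R))) → 2
  ρ[a/f](π[f]((T ⋈[c=f] γ[f; MIN(g)→a](R)))) → 2
  (R ⋈[g=a] ρ[a/f](π[f]((T ⋈[c=f] γ[f; MIN(g)→a](R))))) → 0
  γ[v; COUNT(*)→d]((R ⋈[g=a] ρ[a/f](π[f]((T ⋈[c=f] γ[f; MIN(g)→a](R)))))) → 0
  U → 3
  ρ[v/y](U) → 3
  ρ[d/a](ρ[v/y](U)) → 3
  π[v,d](ρ[d/a](ρ[v/y](U))) → 3
  (γ[v; COUNT(*)→d]((R ⋈[g=a] ρ[a/f](π[f]((T ⋈[c=f] γ[f; MIN(g)→a](R)))))) ∪ π[v,d](ρ[d/a](ρ[v/y](U)))) → 3
  σ[v='q']((γ[v; COUNT(*)→d]((R ⋈[g=a] ρ[a/f](π[f]((T ⋈[c=f] γ[f; MIN(g)→a](R)))))) ∪ π[v,d](ρ[d/a](ρ[v/y](U))))) → 1

== RESULT ==
v | d
q | 9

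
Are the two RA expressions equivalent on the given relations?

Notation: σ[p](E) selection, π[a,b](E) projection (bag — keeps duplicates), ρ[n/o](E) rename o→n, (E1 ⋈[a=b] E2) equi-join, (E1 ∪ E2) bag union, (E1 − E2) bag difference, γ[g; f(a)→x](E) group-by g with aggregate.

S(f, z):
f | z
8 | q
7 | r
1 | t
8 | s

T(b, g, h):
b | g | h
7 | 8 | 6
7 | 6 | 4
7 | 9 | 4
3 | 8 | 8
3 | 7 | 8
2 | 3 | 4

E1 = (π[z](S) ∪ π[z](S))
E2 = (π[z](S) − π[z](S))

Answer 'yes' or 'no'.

E1 stepwise |·|:
  S → 4
  π[z](S) → 4
  S → 4
  π[z](S) → 4
  (π[z](S) ∪ π[z](S)) → 8
E2 stepwise |·|:
  S → 4
  π[z](S) → 4
  S → 4
  π[z](S) → 4
  (π[z](S) − π[z](S)) → 0

E1 result:
z
q
q
r
r
s
s
t
t
E2 result:
z
(0 rows)
Witness: ('t',) appears 2× in E1 but 0× in E2.

no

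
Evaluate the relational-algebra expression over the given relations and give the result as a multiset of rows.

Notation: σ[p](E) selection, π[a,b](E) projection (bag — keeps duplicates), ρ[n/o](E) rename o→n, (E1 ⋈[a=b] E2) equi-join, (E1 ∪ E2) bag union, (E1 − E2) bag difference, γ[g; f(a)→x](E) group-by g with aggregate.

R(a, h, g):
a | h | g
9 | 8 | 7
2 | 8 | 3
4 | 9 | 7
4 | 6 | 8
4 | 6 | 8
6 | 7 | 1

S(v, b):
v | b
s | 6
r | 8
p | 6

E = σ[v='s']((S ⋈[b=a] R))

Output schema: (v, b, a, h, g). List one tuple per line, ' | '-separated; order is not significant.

Row counts bottom-up:
  S → 3
  R → 6
  (S ⋈[b=a] R) → 2
  σ[v='s']((S ⋈[b=a] R)) → 1

== RESULT ==
v | b | a | h | g
s | 6 | 6 | 7 | 1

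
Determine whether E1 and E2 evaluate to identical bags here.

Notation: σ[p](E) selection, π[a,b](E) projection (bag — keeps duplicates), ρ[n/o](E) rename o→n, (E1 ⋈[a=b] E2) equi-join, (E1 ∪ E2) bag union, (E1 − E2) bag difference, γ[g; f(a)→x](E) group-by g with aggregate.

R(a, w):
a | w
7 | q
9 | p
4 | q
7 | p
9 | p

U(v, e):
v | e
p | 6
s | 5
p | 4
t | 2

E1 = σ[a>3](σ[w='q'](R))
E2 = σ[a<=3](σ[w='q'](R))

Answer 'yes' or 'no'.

E1 per-node cardinality:
  R → 5
  σ[w='q'](R) → 2
  σ[a>3](σ[w='q'](R)) → 2
E2 per-node cardinality:
  R → 5
  σ[w='q'](R) → 2
  σ[a<=3](σ[w='q'](R)) → 0

E1 result:
a | w
4 | q
7 | q
E2 result:
a | w
(0 rows)
Witness: (4, 'q') appears 1× in E1 but 0× in E2.

no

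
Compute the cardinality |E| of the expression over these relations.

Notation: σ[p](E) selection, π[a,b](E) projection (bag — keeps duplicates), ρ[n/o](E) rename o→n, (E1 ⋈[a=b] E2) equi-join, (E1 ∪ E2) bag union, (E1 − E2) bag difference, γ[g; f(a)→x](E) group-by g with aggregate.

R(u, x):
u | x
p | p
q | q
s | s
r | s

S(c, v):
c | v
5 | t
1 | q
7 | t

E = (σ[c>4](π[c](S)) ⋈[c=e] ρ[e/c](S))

Row counts bottom-up:
  S → 3
  π[c](S) → 3
  σ[c>4](π[c](S)) → 2
  S → 3
  ρ[e/c](S) → 3
  (σ[c>4](π[c](S)) ⋈[c=e] ρ[e/c](S)) → 2

|E| = 2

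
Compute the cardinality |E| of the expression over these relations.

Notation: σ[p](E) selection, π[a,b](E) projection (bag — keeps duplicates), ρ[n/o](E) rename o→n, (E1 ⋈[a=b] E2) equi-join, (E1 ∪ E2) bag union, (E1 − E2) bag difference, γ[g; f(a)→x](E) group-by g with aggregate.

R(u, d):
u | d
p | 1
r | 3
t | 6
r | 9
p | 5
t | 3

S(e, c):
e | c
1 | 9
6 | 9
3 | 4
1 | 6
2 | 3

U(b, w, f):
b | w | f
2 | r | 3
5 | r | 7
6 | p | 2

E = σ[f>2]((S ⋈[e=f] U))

Row counts bottom-up:
  S → 5
  U → 3
  (S ⋈[e=f] U) → 2
  σ[f>2]((S ⋈[e=f] U)) → 1

|E| = 1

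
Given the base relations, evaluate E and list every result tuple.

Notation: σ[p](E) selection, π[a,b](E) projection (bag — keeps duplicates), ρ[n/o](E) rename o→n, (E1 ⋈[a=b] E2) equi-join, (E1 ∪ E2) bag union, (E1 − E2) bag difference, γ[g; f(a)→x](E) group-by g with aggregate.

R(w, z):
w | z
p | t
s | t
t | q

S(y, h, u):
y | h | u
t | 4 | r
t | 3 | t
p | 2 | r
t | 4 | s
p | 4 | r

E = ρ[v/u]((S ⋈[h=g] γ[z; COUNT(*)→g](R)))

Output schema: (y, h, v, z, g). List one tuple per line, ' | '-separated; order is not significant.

Stepwise |·|:
  S → 5
  R → 3
  γ[z; COUNT(*)→g](R) → 2
  (S ⋈[h=g] γ[z; COUNT(*)→g](R)) → 1
  ρ[v/u]((S ⋈[h=g] γ[z; COUNT(*)→g](R))) → 1

== RESULT ==
y | h | v | z | g
p | 2 | r | t | 2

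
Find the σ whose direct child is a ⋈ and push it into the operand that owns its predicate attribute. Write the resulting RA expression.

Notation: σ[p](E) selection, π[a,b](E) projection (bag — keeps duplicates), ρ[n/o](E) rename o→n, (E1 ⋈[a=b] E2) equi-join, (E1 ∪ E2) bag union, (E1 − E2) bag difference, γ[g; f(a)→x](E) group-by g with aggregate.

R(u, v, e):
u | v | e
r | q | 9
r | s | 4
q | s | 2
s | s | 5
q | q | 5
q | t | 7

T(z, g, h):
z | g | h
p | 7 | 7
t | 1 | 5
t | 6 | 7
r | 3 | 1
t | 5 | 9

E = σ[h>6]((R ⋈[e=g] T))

σ filters on h, owned by the right side.
E' = (R ⋈[e=g] σ[h>6](T))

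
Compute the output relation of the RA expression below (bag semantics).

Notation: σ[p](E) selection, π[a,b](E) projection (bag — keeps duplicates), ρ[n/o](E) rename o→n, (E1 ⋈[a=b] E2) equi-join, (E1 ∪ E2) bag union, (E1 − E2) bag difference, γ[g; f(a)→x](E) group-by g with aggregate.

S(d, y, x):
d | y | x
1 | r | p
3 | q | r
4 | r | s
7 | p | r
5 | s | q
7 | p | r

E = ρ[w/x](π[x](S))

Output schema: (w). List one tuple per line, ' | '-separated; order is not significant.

Stepwise |·|:
  S → 6
  π[x](S) → 6
  ρ[w/x](π[x](S)) → 6

== RESULT ==
w
p
q
r
r
r
s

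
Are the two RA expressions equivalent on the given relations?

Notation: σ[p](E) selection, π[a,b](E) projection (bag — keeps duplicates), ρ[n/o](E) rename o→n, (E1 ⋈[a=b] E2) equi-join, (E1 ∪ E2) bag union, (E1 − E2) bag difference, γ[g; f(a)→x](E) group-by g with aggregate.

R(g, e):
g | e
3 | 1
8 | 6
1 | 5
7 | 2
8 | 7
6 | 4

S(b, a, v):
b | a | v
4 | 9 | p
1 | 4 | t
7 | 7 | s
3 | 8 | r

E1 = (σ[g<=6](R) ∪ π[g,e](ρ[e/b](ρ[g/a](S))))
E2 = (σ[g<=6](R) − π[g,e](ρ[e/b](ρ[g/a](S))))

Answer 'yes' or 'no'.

E1 per-node cardinality:
  R → 6
  σ[g<=6](R) → 3
  S → 4
  ρ[g/a](S) → 4
  ρ[e/b](ρ[g/a](S)) → 4
  π[g,e](ρ[e/b](ρ[g/a](S))) → 4
  (σ[g<=6](R) ∪ π[g,e](ρ[e/b](ρ[g/a](S)))) → 7
E2 per-node cardinality:
  R → 6
  σ[g<=6](R) → 3
  S → 4
  ρ[g/a](S) → 4
  ρ[e/b](ρ[g/a](S)) → 4
  π[g,e](ρ[e/b](ρ[g/a](S))) → 4
  (σ[g<=6](R) − π[g,e](ρ[e/b](ρ[g/a](S)))) → 3

E1 result:
g | e
1 | 5
3 | 1
4 | 1
6 | 4
7 | 7
8 | 3
9 | 4
E2 result:
g | e
1 | 5
3 | 1
6 | 4
Witness: (7, 7) appears 1× in E1 but 0× in E2.

no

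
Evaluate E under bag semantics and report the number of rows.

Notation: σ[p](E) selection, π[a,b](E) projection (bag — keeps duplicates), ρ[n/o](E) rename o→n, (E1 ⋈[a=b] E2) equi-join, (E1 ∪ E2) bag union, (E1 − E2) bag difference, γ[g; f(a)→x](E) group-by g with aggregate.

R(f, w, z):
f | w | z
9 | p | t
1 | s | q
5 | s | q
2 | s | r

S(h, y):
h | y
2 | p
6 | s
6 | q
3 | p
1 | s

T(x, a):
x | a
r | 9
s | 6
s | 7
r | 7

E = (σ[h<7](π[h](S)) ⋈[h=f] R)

Per-node cardinality:
  S → 5
  π[h](S) → 5
  σ[h<7](π[h](S)) → 5
  R → 4
  (σ[h<7](π[h](S)) ⋈[h=f] R) → 2

|E| = 2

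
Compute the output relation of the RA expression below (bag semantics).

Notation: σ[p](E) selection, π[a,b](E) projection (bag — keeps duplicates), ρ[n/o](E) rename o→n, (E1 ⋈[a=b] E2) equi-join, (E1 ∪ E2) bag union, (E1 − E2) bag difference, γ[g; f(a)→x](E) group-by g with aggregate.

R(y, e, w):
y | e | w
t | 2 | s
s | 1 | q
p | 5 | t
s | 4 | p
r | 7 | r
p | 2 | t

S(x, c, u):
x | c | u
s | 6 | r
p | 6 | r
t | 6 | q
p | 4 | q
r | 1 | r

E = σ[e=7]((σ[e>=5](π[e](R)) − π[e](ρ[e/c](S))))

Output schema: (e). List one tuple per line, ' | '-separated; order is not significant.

Row counts bottom-up:
  R → 6
  π[e](R) → 6
  σ[e>=5](π[e](R)) → 2
  S → 5
  ρ[e/c](S) → 5
  π[e](ρ[e/c](S)) → 5
  (σ[e>=5](π[e](R)) − π[e](ρ[e/c](S))) → 2
  σ[e=7]((σ[e>=5](π[e](R)) − π[e](ρ[e/c](S)))) → 1

== RESULT ==
e
7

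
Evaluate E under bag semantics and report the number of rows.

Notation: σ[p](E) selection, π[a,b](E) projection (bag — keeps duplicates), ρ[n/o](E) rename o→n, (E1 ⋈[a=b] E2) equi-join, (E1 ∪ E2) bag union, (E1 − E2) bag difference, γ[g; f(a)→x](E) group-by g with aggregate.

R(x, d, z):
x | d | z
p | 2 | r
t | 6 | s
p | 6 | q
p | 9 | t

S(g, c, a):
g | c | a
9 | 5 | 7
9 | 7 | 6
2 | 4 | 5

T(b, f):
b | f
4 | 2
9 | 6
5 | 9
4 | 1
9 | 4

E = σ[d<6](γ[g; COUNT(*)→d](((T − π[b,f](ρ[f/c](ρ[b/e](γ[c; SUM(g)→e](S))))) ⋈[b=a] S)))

Per-node cardinality:
  T → 5
  S → 3
  γ[c; SUM(g)→e](S) → 3
  ρ[b/e](γ[c; SUM(g)→e](S)) → 3
  ρ[f/c](ρ[b/e](γ[c; SUM(g)→e](S))) → 3
  π[b,f](ρ[f/c](ρ[b/e](γ[c; SUM(g)→e](S)))) → 3
  (T − π[b,f](ρ[f/c](ρ[b/e](γ[c; SUM(g)→e](S))))) → 5
  S → 3
  ((T − π[b,f](ρ[f/c](ρ[b/e](γ[c; SUM(g)→e](S))))) ⋈[b=a] S) → 1
  γ[g; COUNT(*)→d](((T − π[b,f](ρ[f/c](ρ[b/e](γ[c; SUM(g)→e](S))))) ⋈[b=a] S)) → 1
  σ[d<6](γ[g; COUNT(*)→d](((T − π[b,f](ρ[f/c](ρ[b/e](γ[c; SUM(g)→e](S))))) ⋈[b=a] S))) → 1

|E| = 1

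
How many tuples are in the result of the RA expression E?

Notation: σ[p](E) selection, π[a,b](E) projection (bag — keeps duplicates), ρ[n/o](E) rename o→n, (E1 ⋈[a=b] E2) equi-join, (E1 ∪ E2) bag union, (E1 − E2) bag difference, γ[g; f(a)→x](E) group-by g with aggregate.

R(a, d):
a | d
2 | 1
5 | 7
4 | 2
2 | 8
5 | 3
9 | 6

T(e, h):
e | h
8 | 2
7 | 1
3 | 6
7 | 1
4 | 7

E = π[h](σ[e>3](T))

Row counts bottom-up:
  T → 5
  σ[e>3](T) → 4
  π[h](σ[e>3](T)) → 4

|E| = 4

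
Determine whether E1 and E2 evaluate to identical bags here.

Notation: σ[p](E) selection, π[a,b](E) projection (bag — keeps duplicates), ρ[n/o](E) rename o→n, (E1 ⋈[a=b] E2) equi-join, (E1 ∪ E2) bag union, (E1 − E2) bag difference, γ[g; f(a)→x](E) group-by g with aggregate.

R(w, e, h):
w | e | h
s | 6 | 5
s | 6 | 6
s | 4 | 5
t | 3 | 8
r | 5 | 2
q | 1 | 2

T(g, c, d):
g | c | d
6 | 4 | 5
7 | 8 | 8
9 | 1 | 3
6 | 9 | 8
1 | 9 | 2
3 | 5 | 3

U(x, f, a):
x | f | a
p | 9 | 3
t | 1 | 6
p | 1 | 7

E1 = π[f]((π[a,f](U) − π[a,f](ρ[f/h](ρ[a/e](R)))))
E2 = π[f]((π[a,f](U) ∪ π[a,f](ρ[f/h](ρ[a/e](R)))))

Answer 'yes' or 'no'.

E1 per-node cardinality:
  U → 3
  π[a,f](U) → 3
  R → 6
  ρ[a/e](R) → 6
  ρ[f/h](ρ[a/e](R)) → 6
  π[a,f](ρ[f/h](ρ[a/e](R))) → 6
  (π[a,f](U) − π[a,f](ρ[f/h](ρ[a/e](R)))) → 3
  π[f]((π[a,f](U) − π[a,f](ρ[f/h](ρ[a/e](R))))) → 3
E2 per-node cardinality:
  U → 3
  π[a,f](U) → 3
  R → 6
  ρ[a/e](R) → 6
  ρ[f/h](ρ[a/e](R)) → 6
  π[a,f](ρ[f/h](ρ[a/e](R))) → 6
  (π[a,f](U) ∪ π[a,f](ρ[f/h](ρ[a/e](R)))) → 9
  π[f]((π[a,f](U) ∪ π[a,f](ρ[f/h](ρ[a/e](R))))) → 9

E1 result:
f
1
1
9
E2 result:
f
1
1
2
2
5
5
6
8
9
Witness: (6,) appears 0× in E1 but 1× in E2.

no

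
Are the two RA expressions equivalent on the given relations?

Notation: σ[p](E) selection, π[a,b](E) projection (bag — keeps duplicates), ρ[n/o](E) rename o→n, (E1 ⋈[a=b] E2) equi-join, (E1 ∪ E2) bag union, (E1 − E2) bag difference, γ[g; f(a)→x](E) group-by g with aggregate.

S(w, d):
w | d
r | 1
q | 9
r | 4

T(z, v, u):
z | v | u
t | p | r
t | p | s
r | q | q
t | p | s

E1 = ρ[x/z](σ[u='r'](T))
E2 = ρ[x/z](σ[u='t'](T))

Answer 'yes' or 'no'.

E1 per-node cardinality:
  T → 4
  σ[u='r'](T) → 1
  ρ[x/z](σ[u='r'](T)) → 1
E2 per-node cardinality:
  T → 4
  σ[u='t'](T) → 0
  ρ[x/z](σ[u='t'](T)) → 0

E1 result:
x | v | u
t | p | r
E2 result:
x | v | u
(0 rows)
Witness: ('t', 'p', 'r') appears 1× in E1 but 0× in E2.

no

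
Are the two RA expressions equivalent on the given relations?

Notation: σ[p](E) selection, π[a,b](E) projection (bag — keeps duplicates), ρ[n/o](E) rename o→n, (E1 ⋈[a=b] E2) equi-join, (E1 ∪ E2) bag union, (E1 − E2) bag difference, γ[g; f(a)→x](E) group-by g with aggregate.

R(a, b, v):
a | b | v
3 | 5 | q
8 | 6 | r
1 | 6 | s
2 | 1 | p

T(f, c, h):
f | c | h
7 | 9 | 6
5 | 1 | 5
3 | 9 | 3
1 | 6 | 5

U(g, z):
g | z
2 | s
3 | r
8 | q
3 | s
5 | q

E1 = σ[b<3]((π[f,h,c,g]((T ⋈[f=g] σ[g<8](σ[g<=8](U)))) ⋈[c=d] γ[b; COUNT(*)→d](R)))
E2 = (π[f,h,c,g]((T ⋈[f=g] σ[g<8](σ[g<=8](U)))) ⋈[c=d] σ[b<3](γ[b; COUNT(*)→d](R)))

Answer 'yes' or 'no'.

E1 subexpression sizes:
  T → 4
  U → 5
  σ[g<=8](U) → 5
  σ[g<8](σ[g<=8](U)) → 4
  (T ⋈[f=g] σ[g<8](σ[g<=8](U))) → 3
  π[f,h,c,g]((T ⋈[f=g] σ[g<8](σ[g<=8](U)))) → 3
  R → 4
  γ[b; COUNT(*)→d](R) → 3
  (π[f,h,c,g]((T ⋈[f=g] σ[g<8](σ[g<=8](U)))) ⋈[c=d] γ[b; COUNT(*)→d](R)) → 2
  σ[b<3]((π[f,h,c,g]((T ⋈[f=g] σ[g<8](σ[g<=8](U)))) ⋈[c=d] γ[b; COUNT(*)→d](R))) → 1
E2 subexpression sizes:
  T → 4
  U → 5
  σ[g<=8](U) → 5
  σ[g<8](σ[g<=8](U)) → 4
  (T ⋈[f=g] σ[g<8](σ[g<=8](U))) → 3
  π[f,h,c,g]((T ⋈[f=g] σ[g<8](σ[g<=8](U)))) → 3
  R → 4
  γ[b; COUNT(*)→d](R) → 3
  σ[b<3](γ[b; COUNT(*)→d](R)) → 1
  (π[f,h,c,g]((T ⋈[f=g] σ[g<8](σ[g<=8](U)))) ⋈[c=d] σ[b<3](γ[b; COUNT(*)→d](R))) → 1

E1 and E2 produce the same multiset:
f | h | c | g | b | d
5 | 5 | 1 | 5 | 1 | 1

yes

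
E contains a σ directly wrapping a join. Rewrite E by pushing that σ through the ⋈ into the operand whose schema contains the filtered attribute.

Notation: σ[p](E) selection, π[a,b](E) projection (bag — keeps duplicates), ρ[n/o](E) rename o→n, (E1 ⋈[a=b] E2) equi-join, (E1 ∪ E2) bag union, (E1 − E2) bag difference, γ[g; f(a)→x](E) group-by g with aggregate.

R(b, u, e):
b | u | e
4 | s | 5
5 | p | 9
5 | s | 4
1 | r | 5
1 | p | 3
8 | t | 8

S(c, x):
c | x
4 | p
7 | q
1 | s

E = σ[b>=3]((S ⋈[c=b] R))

σ filters on b, owned by the right side.
E' = (S ⋈[c=b] σ[b>=3](R))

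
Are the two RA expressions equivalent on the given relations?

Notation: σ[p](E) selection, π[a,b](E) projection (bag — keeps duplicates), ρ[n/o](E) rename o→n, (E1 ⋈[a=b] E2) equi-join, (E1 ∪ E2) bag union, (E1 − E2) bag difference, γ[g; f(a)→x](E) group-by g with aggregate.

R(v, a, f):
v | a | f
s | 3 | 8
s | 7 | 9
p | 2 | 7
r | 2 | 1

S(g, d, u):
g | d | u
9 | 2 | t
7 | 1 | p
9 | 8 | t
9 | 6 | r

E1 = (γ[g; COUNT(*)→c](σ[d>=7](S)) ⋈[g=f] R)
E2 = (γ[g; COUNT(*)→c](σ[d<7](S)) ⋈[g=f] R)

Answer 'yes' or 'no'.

E1 row counts bottom-up:
  S → 4
  σ[d>=7](S) → 1
  γ[g; COUNT(*)→c](σ[d>=7](S)) → 1
  R → 4
  (γ[g; COUNT(*)→c](σ[d>=7](S)) ⋈[g=f] R) → 1
E2 row counts bottom-up:
  S → 4
  σ[d<7](S) → 3
  γ[g; COUNT(*)→c](σ[d<7](S)) → 2
  R → 4
  (γ[g; COUNT(*)→c](σ[d<7](S)) ⋈[g=f] R) → 2

E1 result:
g | c | v | a | f
9 | 1 | s | 7 | 9
E2 result:
g | c | v | a | f
7 | 1 | p | 2 | 7
9 | 2 | s | 7 | 9
Witness: (9, 1, 's', 7, 9) appears 1× in E1 but 0× in E2.

no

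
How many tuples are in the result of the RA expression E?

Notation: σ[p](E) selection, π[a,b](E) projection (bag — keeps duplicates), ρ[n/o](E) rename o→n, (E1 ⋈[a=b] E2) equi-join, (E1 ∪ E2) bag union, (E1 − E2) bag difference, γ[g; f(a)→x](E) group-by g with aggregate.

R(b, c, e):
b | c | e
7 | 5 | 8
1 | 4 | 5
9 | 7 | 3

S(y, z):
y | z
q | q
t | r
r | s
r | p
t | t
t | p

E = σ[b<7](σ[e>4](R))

Row counts bottom-up:
  R → 3
  σ[e>4](R) → 2
  σ[b<7](σ[e>4](R)) → 1

|E| = 1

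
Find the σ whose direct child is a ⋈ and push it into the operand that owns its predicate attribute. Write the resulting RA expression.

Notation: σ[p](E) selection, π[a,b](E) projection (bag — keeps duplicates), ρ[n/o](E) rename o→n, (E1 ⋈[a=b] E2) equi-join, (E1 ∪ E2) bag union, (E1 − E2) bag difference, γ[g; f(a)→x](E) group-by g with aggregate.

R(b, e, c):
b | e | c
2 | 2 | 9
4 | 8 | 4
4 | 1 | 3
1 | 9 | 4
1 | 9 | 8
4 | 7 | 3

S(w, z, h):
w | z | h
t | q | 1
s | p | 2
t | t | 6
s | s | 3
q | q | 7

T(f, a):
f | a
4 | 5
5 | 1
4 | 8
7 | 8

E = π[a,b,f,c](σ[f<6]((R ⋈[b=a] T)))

σ filters on f, owned by the right side.
E' = π[a,b,f,c]((R ⋈[b=a] σ[f<6](T)))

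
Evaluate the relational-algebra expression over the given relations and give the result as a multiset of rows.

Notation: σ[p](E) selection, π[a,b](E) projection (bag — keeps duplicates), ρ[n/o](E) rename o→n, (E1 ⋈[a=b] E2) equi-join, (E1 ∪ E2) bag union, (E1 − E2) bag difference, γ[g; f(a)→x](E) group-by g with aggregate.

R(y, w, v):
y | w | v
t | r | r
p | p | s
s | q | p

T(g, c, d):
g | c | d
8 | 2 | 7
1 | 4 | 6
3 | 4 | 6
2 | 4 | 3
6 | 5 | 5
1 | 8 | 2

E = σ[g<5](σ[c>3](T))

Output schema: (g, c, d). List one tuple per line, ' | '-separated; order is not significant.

Row counts bottom-up:
  T → 6
  σ[c>3](T) → 5
  σ[g<5](σ[c>3](T)) → 4

== RESULT ==
g | c | d
1 | 4 | 6
1 | 8 | 2
2 | 4 | 3
3 | 4 | 6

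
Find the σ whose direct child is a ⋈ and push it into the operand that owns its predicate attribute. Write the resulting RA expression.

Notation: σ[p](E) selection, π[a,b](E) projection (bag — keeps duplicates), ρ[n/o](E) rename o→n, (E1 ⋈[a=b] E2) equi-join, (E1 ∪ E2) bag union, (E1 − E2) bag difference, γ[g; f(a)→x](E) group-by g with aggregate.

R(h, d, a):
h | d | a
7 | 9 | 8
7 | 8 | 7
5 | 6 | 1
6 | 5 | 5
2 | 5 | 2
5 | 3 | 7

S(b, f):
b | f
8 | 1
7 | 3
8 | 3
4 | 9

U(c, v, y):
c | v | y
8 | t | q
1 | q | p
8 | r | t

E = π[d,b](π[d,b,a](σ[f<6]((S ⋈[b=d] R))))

σ filters on f, owned by the left side.
E' = π[d,b](π[d,b,a]((σ[f<6](S) ⋈[b=d] R)))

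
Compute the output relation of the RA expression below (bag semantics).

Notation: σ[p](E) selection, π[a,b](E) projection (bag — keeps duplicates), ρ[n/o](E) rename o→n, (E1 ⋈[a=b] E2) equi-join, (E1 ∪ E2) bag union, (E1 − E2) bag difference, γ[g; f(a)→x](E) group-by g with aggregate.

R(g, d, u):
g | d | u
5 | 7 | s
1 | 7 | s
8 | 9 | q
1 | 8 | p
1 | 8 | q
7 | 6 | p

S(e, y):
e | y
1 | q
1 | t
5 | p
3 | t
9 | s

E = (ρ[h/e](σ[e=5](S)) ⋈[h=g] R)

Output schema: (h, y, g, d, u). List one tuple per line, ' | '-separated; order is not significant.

Row counts bottom-up:
  S → 5
  σ[e=5](S) → 1
  ρ[h/e](σ[e=5](S)) → 1
  R → 6
  (ρ[h/e](σ[e=5](S)) ⋈[h=g] R) → 1

== RESULT ==
h | y | g | d | u
5 | p | 5 | 7 | s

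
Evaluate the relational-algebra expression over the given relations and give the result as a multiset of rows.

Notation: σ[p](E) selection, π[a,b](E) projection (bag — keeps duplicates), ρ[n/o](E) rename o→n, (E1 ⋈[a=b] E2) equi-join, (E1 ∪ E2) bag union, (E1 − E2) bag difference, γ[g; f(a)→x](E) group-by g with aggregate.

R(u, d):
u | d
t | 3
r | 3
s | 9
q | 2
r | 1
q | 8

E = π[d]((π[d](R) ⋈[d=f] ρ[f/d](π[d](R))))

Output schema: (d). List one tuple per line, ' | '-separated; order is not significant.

Row counts bottom-up:
  R → 6
  π[d](R) → 6
  R → 6
  π[d](R) → 6
  ρ[f/d](π[d](R)) → 6
  (π[d](R) ⋈[d=f] ρ[f/d](π[d](R))) → 8
  π[d]((π[d](R) ⋈[d=f] ρ[f/d](π[d](R)))) → 8

== RESULT ==
d
1
2
3
3
3
3
8
9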